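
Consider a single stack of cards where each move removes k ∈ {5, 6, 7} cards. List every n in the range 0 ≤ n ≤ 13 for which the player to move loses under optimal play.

Build the Grundy sequence with g(k) = mex{g(k−s) : s ∈ {5, 6, 7}, s ≤ k}:
k:     0  1  2  3  4  5  6  7  8  9 10 11 12 13
g(k):  0  0  0  0  0  1  1  1  1  1  2  2  0  0
The P-positions (g = 0) in 0..13 are 0, 1, 2, 3, 4, 12, 13.

0, 1, 2, 3, 4, 12, 13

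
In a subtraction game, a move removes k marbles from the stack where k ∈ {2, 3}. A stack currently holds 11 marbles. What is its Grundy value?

0

Grundy values for subtraction set {2, 3}:
g(0) = mex{} = 0
g(1) = mex{} = 0
g(2) = mex{0} = 1
g(3) = mex{0} = 1
g(4) = mex{0,1} = 2
g(5) = mex{1} = 0
g(6) = mex{1,2} = 0
g(7) = mex{0,2} = 1
g(8) = mex{0} = 1
g(9) = mex{0,1} = 2
g(10) = mex{1} = 0
g(11) = mex{1,2} = 0
So g(11) = 0.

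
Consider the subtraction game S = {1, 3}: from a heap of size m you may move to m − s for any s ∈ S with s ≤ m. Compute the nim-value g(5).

1

Build the Grundy sequence with g(k) = mex{g(k−s) : s ∈ {1, 3}, s ≤ k}:
k:     0  1  2  3  4  5
g(k):  0  1  0  1  0  1
So g(5) = 1.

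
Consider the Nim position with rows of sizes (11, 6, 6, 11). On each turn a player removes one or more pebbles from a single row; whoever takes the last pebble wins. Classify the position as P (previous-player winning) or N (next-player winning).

Bitwise XOR of the heap sizes:
  1011  (11)
  0110  (6)
  0110  (6)
  1011  (11)
  ----
  0000  (0)
The nim-sum is 0, so this is a P-position: the player to move is in a losing position under optimal play.

P-position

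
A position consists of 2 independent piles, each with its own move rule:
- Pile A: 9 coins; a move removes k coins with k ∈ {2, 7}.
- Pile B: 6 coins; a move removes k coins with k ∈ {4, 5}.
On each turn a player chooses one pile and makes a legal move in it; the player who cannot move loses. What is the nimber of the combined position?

1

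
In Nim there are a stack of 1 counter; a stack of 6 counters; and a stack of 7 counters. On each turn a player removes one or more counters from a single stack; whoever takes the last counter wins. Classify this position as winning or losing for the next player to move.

Losing position

Compute the nim-sum pairwise:
1 ^ 6 = 7
7 ^ 7 = 0
The nim-sum is 0, so this is a P-position: the player to move is in a losing position under optimal play.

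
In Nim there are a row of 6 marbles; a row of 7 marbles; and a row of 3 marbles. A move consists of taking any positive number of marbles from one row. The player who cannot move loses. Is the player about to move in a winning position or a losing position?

Winning position

Nim-sum: 6 ⊕ 7 ⊕ 3 = 2.
The nim-sum is 2 ≠ 0, so this is an N-position: the player to move can win.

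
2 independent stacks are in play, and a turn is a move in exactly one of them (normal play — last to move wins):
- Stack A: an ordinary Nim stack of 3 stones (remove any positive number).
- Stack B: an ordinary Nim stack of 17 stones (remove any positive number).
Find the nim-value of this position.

18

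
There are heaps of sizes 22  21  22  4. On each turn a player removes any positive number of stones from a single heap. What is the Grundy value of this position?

Compute the nim-sum pairwise:
22 XOR 21 = 3
3 XOR 22 = 21
21 XOR 4 = 17

17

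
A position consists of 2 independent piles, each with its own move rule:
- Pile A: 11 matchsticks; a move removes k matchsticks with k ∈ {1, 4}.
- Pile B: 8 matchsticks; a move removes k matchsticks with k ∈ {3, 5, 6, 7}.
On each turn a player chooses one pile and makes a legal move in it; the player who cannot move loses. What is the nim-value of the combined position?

Build the Grundy sequence for pile A with g(k) = mex{g(k−s) : s ∈ {1, 4}, s ≤ k}:
k:     0  1  2  3  4  5  6  7  8  9 10 11
g(k):  0  1  0  1  2  0  1  0  1  2  0  1
So g(11) = 1.
Build the Grundy sequence for pile B with g(k) = mex{g(k−s) : s ∈ {3, 5, 6, 7}, s ≤ k}:
k:     0  1  2  3  4  5  6  7  8
g(k):  0  0  0  1  1  1  2  2  2
So g(8) = 2.
By the Sprague-Grundy theorem, the Grundy value of a sum of independent games is the XOR of the component values.
Combined value = 1 XOR 2 = 3.

3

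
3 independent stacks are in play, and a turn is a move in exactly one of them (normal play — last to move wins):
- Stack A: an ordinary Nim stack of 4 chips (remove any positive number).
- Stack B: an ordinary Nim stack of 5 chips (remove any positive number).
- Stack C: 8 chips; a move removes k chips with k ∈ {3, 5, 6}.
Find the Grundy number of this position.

3

Stack A is a plain Nim stack of size 4, so its Grundy value is 4.
Stack B is a plain Nim stack of size 5, so its Grundy value is 5.
For stack C, compute g(0), g(1), … with moves {3, 5, 6}:
k:     0  1  2  3  4  5  6  7  8
g(k):  0  0  0  1  1  1  2  2  2
So g(8) = 2.
The value of a disjunctive sum is the nim-sum of the parts.
Combined value = 4 XOR 5 XOR 2 = 3.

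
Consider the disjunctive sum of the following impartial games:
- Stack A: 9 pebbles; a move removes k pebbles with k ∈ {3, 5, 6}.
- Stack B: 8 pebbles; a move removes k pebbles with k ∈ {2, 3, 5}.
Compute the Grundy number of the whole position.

Build the Grundy sequence for stack A with g(k) = mex{g(k−s) : s ∈ {3, 5, 6}, s ≤ k}:
k:     0  1  2  3  4  5  6  7  8  9
g(k):  0  0  0  1  1  1  2  2  2  0
So g(9) = 0.
Grundy values for stack B (subtraction set {2, 3, 5}):
k:     0  1  2  3  4  5  6  7  8
g(k):  0  0  1  1  2  2  3  0  0
So g(8) = 0.
By the Sprague-Grundy theorem, the Grundy value of a sum of independent games is the XOR of the component values.
Combined value = 0 ⊕ 0 = 0.

0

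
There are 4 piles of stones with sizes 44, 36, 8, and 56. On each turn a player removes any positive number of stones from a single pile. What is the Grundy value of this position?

56

Write each in binary and XOR column by column:
  101100  (44)
  100100  (36)
  001000  (8)
  111000  (56)
  ------
  111000  (56)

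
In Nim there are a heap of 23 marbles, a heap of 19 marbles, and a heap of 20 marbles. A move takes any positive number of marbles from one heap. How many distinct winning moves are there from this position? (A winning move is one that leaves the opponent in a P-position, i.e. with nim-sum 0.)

3

Nim-sum: 23 XOR 19 XOR 20 = 16.
The overall nim-sum is X = 16. A heap of size p has a winning move iff p XOR X < p (reduce it to p XOR X).
  23: 23 XOR 16 = 7 < 23 — winning move (to 7).
  19: 19 XOR 16 = 3 < 19 — winning move (to 3).
  20: 20 XOR 16 = 4 < 20 — winning move (to 4).
That gives 3 winning moves.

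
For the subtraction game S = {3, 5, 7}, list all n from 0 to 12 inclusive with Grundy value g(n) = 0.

0, 1, 2, 10, 11, 12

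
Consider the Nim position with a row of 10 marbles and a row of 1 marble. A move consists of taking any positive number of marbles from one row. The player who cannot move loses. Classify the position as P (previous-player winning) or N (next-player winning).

N-position

Nim-sum: 10 ⊕ 1 = 11.
The nim-sum is 11 ≠ 0, so this is an N-position: the player to move can win.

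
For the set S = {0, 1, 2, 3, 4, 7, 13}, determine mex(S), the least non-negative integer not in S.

The values 0, 1, 2, 3, 4 are all present; 5 is the first non-negative integer missing from the set.

5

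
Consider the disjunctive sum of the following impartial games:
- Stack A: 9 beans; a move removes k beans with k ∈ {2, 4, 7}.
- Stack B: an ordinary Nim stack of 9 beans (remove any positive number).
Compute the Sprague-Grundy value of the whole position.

For stack A, compute g(0), g(1), … with moves {2, 4, 7}:
g(0) = mex{} = 0
g(1) = mex{} = 0
g(2) = mex{0} = 1
g(3) = mex{0} = 1
g(4) = mex{0,1} = 2
g(5) = mex{0,1} = 2
g(6) = mex{1,2} = 0
g(7) = mex{0,1,2} = 3
g(8) = mex{0,2} = 1
g(9) = mex{1,2,3} = 0
So g(9) = 0.
Stack B is a plain Nim stack of size 9, so its Grundy value is 9.
The value of a disjunctive sum is the nim-sum of the parts.
Combined value = 0 ⊕ 9 = 9.

9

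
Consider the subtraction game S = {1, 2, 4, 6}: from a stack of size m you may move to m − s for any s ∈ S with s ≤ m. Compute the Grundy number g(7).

Build the Grundy sequence with g(k) = mex{g(k−s) : s ∈ {1, 2, 4, 6}, s ≤ k}:
g(0) = mex{} = 0
g(1) = mex{0} = 1
g(2) = mex{0,1} = 2
g(3) = mex{1,2} = 0
g(4) = mex{0,2} = 1
g(5) = mex{0,1} = 2
g(6) = mex{0,1,2} = 3
g(7) = mex{0,1,2,3} = 4
So g(7) = 4.

4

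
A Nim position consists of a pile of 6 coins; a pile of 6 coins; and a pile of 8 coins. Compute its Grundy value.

8

Compute the nim-sum pairwise:
6 ^ 6 = 0
0 ^ 8 = 8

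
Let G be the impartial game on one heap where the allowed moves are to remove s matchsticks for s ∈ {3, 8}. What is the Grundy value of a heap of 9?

1

Compute g(0), g(1), … for moves {3, 8}:
k:     0  1  2  3  4  5  6  7  8  9
g(k):  0  0  0  1  1  1  0  0  2  1
So g(9) = 1.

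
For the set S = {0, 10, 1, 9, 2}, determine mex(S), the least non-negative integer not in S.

3

The values 0, 1, 2 are all present; 3 is the first non-negative integer missing from the set.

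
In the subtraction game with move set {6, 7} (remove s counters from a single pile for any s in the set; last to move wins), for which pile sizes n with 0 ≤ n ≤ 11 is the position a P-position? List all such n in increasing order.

Build the Grundy sequence with g(k) = mex{g(k−s) : s ∈ {6, 7}, s ≤ k}:
k:     0  1  2  3  4  5  6  7  8  9 10 11
g(k):  0  0  0  0  0  0  1  1  1  1  1  1
The P-positions (g = 0) in 0..11 are 0, 1, 2, 3, 4, 5.

0, 1, 2, 3, 4, 5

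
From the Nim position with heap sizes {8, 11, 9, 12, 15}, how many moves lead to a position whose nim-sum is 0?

5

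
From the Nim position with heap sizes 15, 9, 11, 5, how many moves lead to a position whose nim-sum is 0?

3

In binary:
  1111  (15)
  1001  (9)
  1011  (11)
  0101  (5)
  ----
  1000  (8)
The overall nim-sum is X = 8. A heap of size p has a winning move iff p XOR X < p (reduce it to p XOR X).
  15: 15 XOR 8 = 7 < 15 — winning move (to 7).
  9: 9 XOR 8 = 1 < 9 — winning move (to 1).
  11: 11 XOR 8 = 3 < 11 — winning move (to 3).
  5: 5 XOR 8 = 13 ≥ 5 — no move.
That gives 3 winning moves.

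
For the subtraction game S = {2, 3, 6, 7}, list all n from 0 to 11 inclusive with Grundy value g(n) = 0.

0, 1, 5, 9, 10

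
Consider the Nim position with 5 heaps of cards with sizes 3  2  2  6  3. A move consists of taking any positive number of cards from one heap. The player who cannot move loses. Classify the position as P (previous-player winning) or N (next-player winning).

N-position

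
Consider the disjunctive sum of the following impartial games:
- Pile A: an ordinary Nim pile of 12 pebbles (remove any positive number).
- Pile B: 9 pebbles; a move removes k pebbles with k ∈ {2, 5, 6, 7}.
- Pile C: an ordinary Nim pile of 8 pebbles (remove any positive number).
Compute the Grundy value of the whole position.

6

Pile A is a plain Nim pile of size 12, so its Grundy value is 12.
For pile B, compute g(0), g(1), … with moves {2, 5, 6, 7}:
g(0) = mex{} = 0
g(1) = mex{} = 0
g(2) = mex{0} = 1
g(3) = mex{0} = 1
g(4) = mex{1} = 0
g(5) = mex{0,1} = 2
g(6) = mex{0} = 1
g(7) = mex{0,1,2} = 3
g(8) = mex{0,1} = 2
g(9) = mex{0,1,3} = 2
So g(9) = 2.
Pile C is a plain Nim pile of size 8, so its Grundy value is 8.
By the Sprague-Grundy theorem, the Grundy value of a sum of independent games is the XOR of the component values.
Combined value = 12 XOR 2 XOR 8 = 6.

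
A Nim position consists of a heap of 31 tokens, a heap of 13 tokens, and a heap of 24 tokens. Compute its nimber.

Compute the nim-sum pairwise:
31 ^ 13 = 18
18 ^ 24 = 10

10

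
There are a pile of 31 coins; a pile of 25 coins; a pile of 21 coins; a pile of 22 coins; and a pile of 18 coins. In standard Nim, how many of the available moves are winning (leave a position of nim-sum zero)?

5

Compute the nim-sum pairwise:
31 ⊕ 25 = 6
6 ⊕ 21 = 19
19 ⊕ 22 = 5
5 ⊕ 18 = 23
The overall nim-sum is X = 23. A pile of size p has a winning move iff p XOR X < p (reduce it to p XOR X).
  31: 31 XOR 23 = 8 < 31 — winning move (to 8).
  25: 25 XOR 23 = 14 < 25 — winning move (to 14).
  21: 21 XOR 23 = 2 < 21 — winning move (to 2).
  22: 22 XOR 23 = 1 < 22 — winning move (to 1).
  18: 18 XOR 23 = 5 < 18 — winning move (to 5).
That gives 5 winning moves.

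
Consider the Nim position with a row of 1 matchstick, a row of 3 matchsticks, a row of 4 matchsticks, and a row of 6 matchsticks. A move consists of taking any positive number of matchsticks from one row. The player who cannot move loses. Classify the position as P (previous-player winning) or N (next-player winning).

P-position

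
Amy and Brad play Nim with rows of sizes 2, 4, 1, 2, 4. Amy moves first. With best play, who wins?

Amy wins

Nim-sum: 2 XOR 4 XOR 1 XOR 2 XOR 4 = 1.
The nim-sum is 1 ≠ 0, so this is an N-position: the player to move can win; Amy has a winning move.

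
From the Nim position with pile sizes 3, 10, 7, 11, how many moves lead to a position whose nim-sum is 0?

1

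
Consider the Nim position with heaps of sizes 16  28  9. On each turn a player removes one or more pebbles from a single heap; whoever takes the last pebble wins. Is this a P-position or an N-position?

N-position

Compute the nim-sum pairwise:
16 ⊕ 28 = 12
12 ⊕ 9 = 5
The nim-sum is 5 ≠ 0, so this is an N-position: the player to move can win.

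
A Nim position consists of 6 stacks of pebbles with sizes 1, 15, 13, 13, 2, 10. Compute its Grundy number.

6

Write each in binary and XOR column by column:
  0001  (1)
  1111  (15)
  1101  (13)
  1101  (13)
  0010  (2)
  1010  (10)
  ----
  0110  (6)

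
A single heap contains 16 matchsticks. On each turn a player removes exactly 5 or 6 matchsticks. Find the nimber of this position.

1

Compute g(0), g(1), … for moves {5, 6}:
k:     0  1  2  3  4  5  6  7  8  9 10 11 12 13 14 15 16
g(k):  0  0  0  0  0  1  1  1  1  1  2  0  0  0  0  0  1
So g(16) = 1.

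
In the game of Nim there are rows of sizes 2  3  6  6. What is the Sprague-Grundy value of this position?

1

Nim-sum: 2 XOR 3 XOR 6 XOR 6 = 1.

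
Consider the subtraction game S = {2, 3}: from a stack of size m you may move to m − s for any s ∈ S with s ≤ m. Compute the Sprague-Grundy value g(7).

Grundy values for subtraction set {2, 3}:
k:     0  1  2  3  4  5  6  7
g(k):  0  0  1  1  2  0  0  1
So g(7) = 1.

1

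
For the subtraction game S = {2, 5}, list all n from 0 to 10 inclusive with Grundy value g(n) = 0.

0, 1, 4, 7, 8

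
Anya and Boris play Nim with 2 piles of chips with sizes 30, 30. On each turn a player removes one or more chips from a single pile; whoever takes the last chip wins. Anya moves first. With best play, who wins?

Boris wins

Compute the nim-sum pairwise:
30 ⊕ 30 = 0
The nim-sum is 0, so this is a P-position: the player to move is in a losing position under optimal play; Anya is about to move from it and so loses — Boris wins.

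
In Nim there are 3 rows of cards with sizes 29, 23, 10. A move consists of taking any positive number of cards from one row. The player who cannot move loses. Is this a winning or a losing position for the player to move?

Losing position

Compute the nim-sum pairwise:
29 ^ 23 = 10
10 ^ 10 = 0
The nim-sum is 0, so this is a P-position: the player to move is in a losing position under optimal play.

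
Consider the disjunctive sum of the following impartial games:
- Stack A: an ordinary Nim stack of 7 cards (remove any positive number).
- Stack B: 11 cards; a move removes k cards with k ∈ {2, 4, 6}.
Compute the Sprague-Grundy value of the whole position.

6

Stack A is a plain Nim stack of size 7, so its Grundy value is 7.
For stack B, compute g(0), g(1), … with moves {2, 4, 6}:
k:     0  1  2  3  4  5  6  7  8  9 10 11
g(k):  0  0  1  1  2  2  3  3  0  0  1  1
So g(11) = 1.
By the Sprague-Grundy theorem, the Grundy value of a sum of independent games is the XOR of the component values.
Combined value = 7 XOR 1 = 6.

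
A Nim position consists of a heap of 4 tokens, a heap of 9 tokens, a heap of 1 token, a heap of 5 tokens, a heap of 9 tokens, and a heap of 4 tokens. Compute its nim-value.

Write each in binary and XOR column by column:
  0100  (4)
  1001  (9)
  0001  (1)
  0101  (5)
  1001  (9)
  0100  (4)
  ----
  0100  (4)

4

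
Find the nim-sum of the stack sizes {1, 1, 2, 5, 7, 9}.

Nim-sum: 1 XOR 1 XOR 2 XOR 5 XOR 7 XOR 9 = 9.

9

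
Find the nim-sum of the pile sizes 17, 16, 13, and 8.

4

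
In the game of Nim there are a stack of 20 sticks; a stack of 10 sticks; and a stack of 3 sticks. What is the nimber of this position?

Compute the nim-sum pairwise:
20 ⊕ 10 = 30
30 ⊕ 3 = 29

29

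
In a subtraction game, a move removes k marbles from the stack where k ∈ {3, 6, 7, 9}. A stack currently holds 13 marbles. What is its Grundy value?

0

Grundy values for subtraction set {3, 6, 7, 9}:
g(0) = mex{} = 0
g(1) = mex{} = 0
g(2) = mex{} = 0
g(3) = mex{0} = 1
g(4) = mex{0} = 1
g(5) = mex{0} = 1
g(6) = mex{0,1} = 2
g(7) = mex{0,1} = 2
g(8) = mex{0,1} = 2
g(9) = mex{0,1,2} = 3
g(10) = mex{0,1,2} = 3
g(11) = mex{0,1,2} = 3
g(12) = mex{1,2,3} = 0
g(13) = mex{1,2,3} = 0
So g(13) = 0.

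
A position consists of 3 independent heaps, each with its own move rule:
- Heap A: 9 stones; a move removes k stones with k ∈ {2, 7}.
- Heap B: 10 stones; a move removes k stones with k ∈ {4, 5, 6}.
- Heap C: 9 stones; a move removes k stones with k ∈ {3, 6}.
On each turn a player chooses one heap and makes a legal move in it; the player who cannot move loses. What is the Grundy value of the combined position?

Build the Grundy sequence for heap A with g(k) = mex{g(k−s) : s ∈ {2, 7}, s ≤ k}:
g(0) = mex{} = 0
g(1) = mex{} = 0
g(2) = mex{0} = 1
g(3) = mex{0} = 1
g(4) = mex{1} = 0
g(5) = mex{1} = 0
g(6) = mex{0} = 1
g(7) = mex{0} = 1
g(8) = mex{0,1} = 2
g(9) = mex{1} = 0
So g(9) = 0.
Grundy values for heap B (subtraction set {4, 5, 6}):
g(0) = mex{} = 0
g(1) = mex{} = 0
g(2) = mex{} = 0
g(3) = mex{} = 0
g(4) = mex{0} = 1
g(5) = mex{0} = 1
g(6) = mex{0} = 1
g(7) = mex{0} = 1
g(8) = mex{0,1} = 2
g(9) = mex{0,1} = 2
g(10) = mex{1} = 0
So g(10) = 0.
For heap C, compute g(0), g(1), … with moves {3, 6}:
k:     0  1  2  3  4  5  6  7  8  9
g(k):  0  0  0  1  1  1  2  2  2  0
So g(9) = 0.
By the Sprague-Grundy theorem, the Grundy value of a sum of independent games is the XOR of the component values.
Combined value = 0 XOR 0 XOR 0 = 0.

0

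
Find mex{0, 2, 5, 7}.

1

0 is in the set but 1 is not, so the mex is 1.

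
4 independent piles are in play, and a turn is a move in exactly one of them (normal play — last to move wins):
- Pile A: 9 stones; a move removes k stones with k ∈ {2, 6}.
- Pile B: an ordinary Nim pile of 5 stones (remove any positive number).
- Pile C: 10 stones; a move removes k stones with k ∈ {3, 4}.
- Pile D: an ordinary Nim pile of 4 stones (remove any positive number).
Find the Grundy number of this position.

For pile A, compute g(0), g(1), … with moves {2, 6}:
g(0) = mex{} = 0
g(1) = mex{} = 0
g(2) = mex{0} = 1
g(3) = mex{0} = 1
g(4) = mex{1} = 0
g(5) = mex{1} = 0
g(6) = mex{0} = 1
g(7) = mex{0} = 1
g(8) = mex{1} = 0
g(9) = mex{1} = 0
So g(9) = 0.
Pile B is a plain Nim pile of size 5, so its Grundy value is 5.
Grundy values for pile C (subtraction set {3, 4}):
g(0) = mex{} = 0
g(1) = mex{} = 0
g(2) = mex{} = 0
g(3) = mex{0} = 1
g(4) = mex{0} = 1
g(5) = mex{0} = 1
g(6) = mex{0,1} = 2
g(7) = mex{1} = 0
g(8) = mex{1} = 0
g(9) = mex{1,2} = 0
g(10) = mex{0,2} = 1
So g(10) = 1.
Pile D is a plain Nim pile of size 4, so its Grundy value is 4.
By the Sprague-Grundy theorem, the Grundy value of a sum of independent games is the XOR of the component values.
Combined value = 0 XOR 5 XOR 1 XOR 4 = 0.

0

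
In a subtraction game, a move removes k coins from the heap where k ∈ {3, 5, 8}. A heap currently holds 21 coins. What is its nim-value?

3

Grundy values for subtraction set {3, 5, 8}:
k:     0  1  2  3  4  5  6  7  8  9 10 11 12 13 14 15 16 17 18 19 20 21
g(k):  0  0  0  1  1  1  2  2  2  3  3  0  0  0  1  1  1  2  2  2  3  3
So g(21) = 3.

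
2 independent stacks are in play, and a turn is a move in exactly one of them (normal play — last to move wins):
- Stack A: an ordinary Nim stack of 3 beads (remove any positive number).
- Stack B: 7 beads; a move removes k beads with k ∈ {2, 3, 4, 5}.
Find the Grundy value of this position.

3

Stack A is a plain Nim stack of size 3, so its Grundy value is 3.
For stack B, compute g(0), g(1), … with moves {2, 3, 4, 5}:
k:     0  1  2  3  4  5  6  7
g(k):  0  0  1  1  2  2  3  0
So g(7) = 0.
The value of a disjunctive sum is the nim-sum of the parts.
Combined value = 3 XOR 0 = 3.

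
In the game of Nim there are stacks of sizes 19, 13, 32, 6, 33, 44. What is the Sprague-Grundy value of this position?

53

In binary:
  010011  (19)
  001101  (13)
  100000  (32)
  000110  (6)
  100001  (33)
  101100  (44)
  ------
  110101  (53)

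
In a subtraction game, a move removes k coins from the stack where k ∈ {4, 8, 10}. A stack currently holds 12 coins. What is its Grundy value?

Build the Grundy sequence with g(k) = mex{g(k−s) : s ∈ {4, 8, 10}, s ≤ k}:
g(0) = mex{} = 0
g(1) = mex{} = 0
g(2) = mex{} = 0
g(3) = mex{} = 0
g(4) = mex{0} = 1
g(5) = mex{0} = 1
g(6) = mex{0} = 1
g(7) = mex{0} = 1
g(8) = mex{0,1} = 2
g(9) = mex{0,1} = 2
g(10) = mex{0,1} = 2
g(11) = mex{0,1} = 2
g(12) = mex{0,1,2} = 3
So g(12) = 3.

3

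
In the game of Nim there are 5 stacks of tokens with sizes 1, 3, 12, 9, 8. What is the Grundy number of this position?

15

Nim-sum: 1 ^ 3 ^ 12 ^ 9 ^ 8 = 15.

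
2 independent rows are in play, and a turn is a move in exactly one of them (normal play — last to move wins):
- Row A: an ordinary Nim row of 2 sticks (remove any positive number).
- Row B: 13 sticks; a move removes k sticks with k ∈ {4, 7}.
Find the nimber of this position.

2

Row A is a plain Nim row of size 2, so its Grundy value is 2.
For row B, compute g(0), g(1), … with moves {4, 7}:
g(0) = mex{} = 0
g(1) = mex{} = 0
g(2) = mex{} = 0
g(3) = mex{} = 0
g(4) = mex{0} = 1
g(5) = mex{0} = 1
g(6) = mex{0} = 1
g(7) = mex{0} = 1
g(8) = mex{0,1} = 2
g(9) = mex{0,1} = 2
g(10) = mex{0,1} = 2
g(11) = mex{1} = 0
g(12) = mex{1,2} = 0
g(13) = mex{1,2} = 0
So g(13) = 0.
By the Sprague-Grundy theorem, the Grundy value of a sum of independent games is the XOR of the component values.
Combined value = 2 ⊕ 0 = 2.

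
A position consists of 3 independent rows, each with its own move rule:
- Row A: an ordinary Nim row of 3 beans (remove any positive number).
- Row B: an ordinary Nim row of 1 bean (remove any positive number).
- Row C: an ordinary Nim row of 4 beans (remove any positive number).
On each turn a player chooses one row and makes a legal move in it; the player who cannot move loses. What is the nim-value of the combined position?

6

Row A is a plain Nim row of size 3, so its Grundy value is 3.
Row B is a plain Nim row of size 1, so its Grundy value is 1.
Row C is a plain Nim row of size 4, so its Grundy value is 4.
By the Sprague-Grundy theorem, the Grundy value of a sum of independent games is the XOR of the component values.
Combined value = 3 XOR 1 XOR 4 = 6.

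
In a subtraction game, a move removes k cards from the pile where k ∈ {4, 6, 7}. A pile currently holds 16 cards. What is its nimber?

Compute g(0), g(1), … for moves {4, 6, 7}:
k:     0  1  2  3  4  5  6  7  8  9 10 11 12 13 14 15 16
g(k):  0  0  0  0  1  1  1  1  2  2  2  0  0  0  0  1  1
So g(16) = 1.

1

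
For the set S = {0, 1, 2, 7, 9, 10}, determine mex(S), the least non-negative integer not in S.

The values 0, 1, 2 are all present; 3 is the first non-negative integer missing from the set.

3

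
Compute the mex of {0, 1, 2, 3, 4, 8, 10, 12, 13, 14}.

The values 0, 1, 2, 3, 4 are all present; 5 is the first non-negative integer missing from the set.

5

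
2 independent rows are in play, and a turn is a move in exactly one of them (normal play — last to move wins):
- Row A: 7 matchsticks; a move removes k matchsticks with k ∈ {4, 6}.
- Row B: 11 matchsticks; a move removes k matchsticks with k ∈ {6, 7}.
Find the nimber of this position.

For row A, compute g(0), g(1), … with moves {4, 6}:
g(0) = mex{} = 0
g(1) = mex{} = 0
g(2) = mex{} = 0
g(3) = mex{} = 0
g(4) = mex{0} = 1
g(5) = mex{0} = 1
g(6) = mex{0} = 1
g(7) = mex{0} = 1
So g(7) = 1.
Build the Grundy sequence for row B with g(k) = mex{g(k−s) : s ∈ {6, 7}, s ≤ k}:
g(0) = mex{} = 0
g(1) = mex{} = 0
g(2) = mex{} = 0
g(3) = mex{} = 0
g(4) = mex{} = 0
g(5) = mex{} = 0
g(6) = mex{0} = 1
g(7) = mex{0} = 1
g(8) = mex{0} = 1
g(9) = mex{0} = 1
g(10) = mex{0} = 1
g(11) = mex{0} = 1
So g(11) = 1.
The value of a disjunctive sum is the nim-sum of the parts.
Combined value = 1 ⊕ 1 = 0.

0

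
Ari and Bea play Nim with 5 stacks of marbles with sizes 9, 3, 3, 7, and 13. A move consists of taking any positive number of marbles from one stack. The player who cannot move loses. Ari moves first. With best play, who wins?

Write each in binary and XOR column by column:
  1001  (9)
  0011  (3)
  0011  (3)
  0111  (7)
  1101  (13)
  ----
  0011  (3)
The nim-sum is 3 ≠ 0, so this is an N-position: the player to move can win; Ari has a winning move.

Ari wins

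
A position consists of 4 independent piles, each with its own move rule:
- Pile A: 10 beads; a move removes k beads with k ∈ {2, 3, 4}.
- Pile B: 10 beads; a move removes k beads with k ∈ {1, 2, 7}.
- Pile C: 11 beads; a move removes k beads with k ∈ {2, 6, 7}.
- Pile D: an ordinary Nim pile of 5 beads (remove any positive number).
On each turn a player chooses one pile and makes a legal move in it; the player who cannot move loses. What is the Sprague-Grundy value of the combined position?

Grundy values for pile A (subtraction set {2, 3, 4}):
k:     0  1  2  3  4  5  6  7  8  9 10
g(k):  0  0  1  1  2  2  0  0  1  1  2
So g(10) = 2.
Grundy values for pile B (subtraction set {1, 2, 7}):
k:     0  1  2  3  4  5  6  7  8  9 10
g(k):  0  1  2  0  1  2  0  1  2  0  1
So g(10) = 1.
Build the Grundy sequence for pile C with g(k) = mex{g(k−s) : s ∈ {2, 6, 7}, s ≤ k}:
g(0) = mex{} = 0
g(1) = mex{} = 0
g(2) = mex{0} = 1
g(3) = mex{0} = 1
g(4) = mex{1} = 0
g(5) = mex{1} = 0
g(6) = mex{0} = 1
g(7) = mex{0} = 1
g(8) = mex{0,1} = 2
g(9) = mex{1} = 0
g(10) = mex{0,1,2} = 3
g(11) = mex{0} = 1
So g(11) = 1.
Pile D is a plain Nim pile of size 5, so its Grundy value is 5.
The value of a disjunctive sum is the nim-sum of the parts.
Combined value = 2 ⊕ 1 ⊕ 1 ⊕ 5 = 7.

7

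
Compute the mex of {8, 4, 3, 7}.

0

0 is not in the set, so the mex is 0.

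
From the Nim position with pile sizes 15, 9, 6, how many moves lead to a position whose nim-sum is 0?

Nim-sum: 15 ⊕ 9 ⊕ 6 = 0.
The nim-sum is already 0, so every move leaves a nonzero nim-sum — there are no winning moves.

0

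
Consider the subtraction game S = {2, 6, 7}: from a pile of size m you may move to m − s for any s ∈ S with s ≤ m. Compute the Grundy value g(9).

Grundy values for subtraction set {2, 6, 7}:
g(0) = mex{} = 0
g(1) = mex{} = 0
g(2) = mex{0} = 1
g(3) = mex{0} = 1
g(4) = mex{1} = 0
g(5) = mex{1} = 0
g(6) = mex{0} = 1
g(7) = mex{0} = 1
g(8) = mex{0,1} = 2
g(9) = mex{1} = 0
So g(9) = 0.

0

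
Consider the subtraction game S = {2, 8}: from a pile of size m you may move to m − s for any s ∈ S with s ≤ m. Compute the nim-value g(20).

Build the Grundy sequence with g(k) = mex{g(k−s) : s ∈ {2, 8}, s ≤ k}:
k:     0  1  2  3  4  5  6  7  8  9 10 11 12 13 14 15 16 17 18 19 20
g(k):  0  0  1  1  0  0  1  1  2  2  0  0  1  1  0  0  1  1  2  2  0
So g(20) = 0.

0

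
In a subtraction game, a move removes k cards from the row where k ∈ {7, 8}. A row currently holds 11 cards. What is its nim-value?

1

Build the Grundy sequence with g(k) = mex{g(k−s) : s ∈ {7, 8}, s ≤ k}:
g(0) = mex{} = 0
g(1) = mex{} = 0
g(2) = mex{} = 0
g(3) = mex{} = 0
g(4) = mex{} = 0
g(5) = mex{} = 0
g(6) = mex{} = 0
g(7) = mex{0} = 1
g(8) = mex{0} = 1
g(9) = mex{0} = 1
g(10) = mex{0} = 1
g(11) = mex{0} = 1
So g(11) = 1.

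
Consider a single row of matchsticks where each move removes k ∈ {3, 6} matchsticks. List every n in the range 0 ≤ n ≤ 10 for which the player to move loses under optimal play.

0, 1, 2, 9, 10

Grundy values for subtraction set {3, 6}:
g(0) = mex{} = 0
g(1) = mex{} = 0
g(2) = mex{} = 0
g(3) = mex{0} = 1
g(4) = mex{0} = 1
g(5) = mex{0} = 1
g(6) = mex{0,1} = 2
g(7) = mex{0,1} = 2
g(8) = mex{0,1} = 2
g(9) = mex{1,2} = 0
g(10) = mex{1,2} = 0
The P-positions (g = 0) in 0..10 are 0, 1, 2, 9, 10.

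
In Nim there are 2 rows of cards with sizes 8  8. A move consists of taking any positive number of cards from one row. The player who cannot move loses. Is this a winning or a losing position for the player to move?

Write each in binary and XOR column by column:
  1000  (8)
  1000  (8)
  ----
  0000  (0)
The nim-sum is 0, so this is a P-position: the player to move is in a losing position under optimal play.

Losing position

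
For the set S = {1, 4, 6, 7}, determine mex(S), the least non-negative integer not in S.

0 is not in the set, so the mex is 0.

0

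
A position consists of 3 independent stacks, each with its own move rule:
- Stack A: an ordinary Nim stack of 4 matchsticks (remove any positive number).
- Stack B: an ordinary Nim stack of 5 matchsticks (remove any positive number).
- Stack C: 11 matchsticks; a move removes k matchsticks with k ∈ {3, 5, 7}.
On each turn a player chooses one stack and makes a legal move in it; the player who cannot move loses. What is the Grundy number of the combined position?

Stack A is a plain Nim stack of size 4, so its Grundy value is 4.
Stack B is a plain Nim stack of size 5, so its Grundy value is 5.
Grundy values for stack C (subtraction set {3, 5, 7}):
g(0) = mex{} = 0
g(1) = mex{} = 0
g(2) = mex{} = 0
g(3) = mex{0} = 1
g(4) = mex{0} = 1
g(5) = mex{0} = 1
g(6) = mex{0,1} = 2
g(7) = mex{0,1} = 2
g(8) = mex{0,1} = 2
g(9) = mex{0,1,2} = 3
g(10) = mex{1,2} = 0
g(11) = mex{1,2} = 0
So g(11) = 0.
The value of a disjunctive sum is the nim-sum of the parts.
Combined value = 4 ⊕ 5 ⊕ 0 = 1.

1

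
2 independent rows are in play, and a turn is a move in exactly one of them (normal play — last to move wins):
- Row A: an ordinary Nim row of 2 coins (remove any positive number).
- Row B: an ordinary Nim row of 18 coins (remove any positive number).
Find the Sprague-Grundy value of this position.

16

Row A is a plain Nim row of size 2, so its Grundy value is 2.
Row B is a plain Nim row of size 18, so its Grundy value is 18.
By the Sprague-Grundy theorem, the Grundy value of a sum of independent games is the XOR of the component values.
Combined value = 2 ⊕ 18 = 16.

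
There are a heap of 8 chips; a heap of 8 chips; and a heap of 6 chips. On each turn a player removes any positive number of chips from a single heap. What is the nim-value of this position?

6

Compute the nim-sum pairwise:
8 XOR 8 = 0
0 XOR 6 = 6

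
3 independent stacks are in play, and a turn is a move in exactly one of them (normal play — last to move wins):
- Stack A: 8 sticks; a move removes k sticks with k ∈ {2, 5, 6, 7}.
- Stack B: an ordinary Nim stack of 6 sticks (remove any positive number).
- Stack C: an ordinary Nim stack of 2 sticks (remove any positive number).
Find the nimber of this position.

6

For stack A, compute g(0), g(1), … with moves {2, 5, 6, 7}:
k:     0  1  2  3  4  5  6  7  8
g(k):  0  0  1  1  0  2  1  3  2
So g(8) = 2.
Stack B is a plain Nim stack of size 6, so its Grundy value is 6.
Stack C is a plain Nim stack of size 2, so its Grundy value is 2.
The value of a disjunctive sum is the nim-sum of the parts.
Combined value = 2 ⊕ 6 ⊕ 2 = 6.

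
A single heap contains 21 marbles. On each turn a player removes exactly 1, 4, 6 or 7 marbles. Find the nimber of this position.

Grundy values for subtraction set {1, 4, 6, 7}:
k:     0  1  2  3  4  5  6  7  8  9 10 11 12 13 14 15 16 17 18 19 20 21
g(k):  0  1  0  1  2  0  1  2  3  2  0  1  2  0  1  0  1  2  0  1  2  3
So g(21) = 3.

3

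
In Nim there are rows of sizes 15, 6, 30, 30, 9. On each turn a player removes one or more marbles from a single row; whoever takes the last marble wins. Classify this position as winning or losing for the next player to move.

Compute the nim-sum pairwise:
15 ⊕ 6 = 9
9 ⊕ 30 = 23
23 ⊕ 30 = 9
9 ⊕ 9 = 0
The nim-sum is 0, so this is a P-position: the player to move is in a losing position under optimal play.

Losing position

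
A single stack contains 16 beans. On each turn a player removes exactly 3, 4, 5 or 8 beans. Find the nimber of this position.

1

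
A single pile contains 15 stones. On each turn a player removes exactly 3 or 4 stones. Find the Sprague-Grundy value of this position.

0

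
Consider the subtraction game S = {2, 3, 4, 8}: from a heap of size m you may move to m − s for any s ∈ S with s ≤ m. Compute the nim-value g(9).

1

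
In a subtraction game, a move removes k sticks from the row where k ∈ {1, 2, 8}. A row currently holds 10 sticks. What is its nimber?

1

Grundy values for subtraction set {1, 2, 8}:
k:     0  1  2  3  4  5  6  7  8  9 10
g(k):  0  1  2  0  1  2  0  1  2  0  1
So g(10) = 1.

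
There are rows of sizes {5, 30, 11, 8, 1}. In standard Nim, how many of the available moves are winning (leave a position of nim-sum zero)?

Write each in binary and XOR column by column:
  00101  (5)
  11110  (30)
  01011  (11)
  01000  (8)
  00001  (1)
  -----
  11001  (25)
The overall nim-sum is X = 25. A row of size p has a winning move iff p XOR X < p (reduce it to p XOR X).
  5: 5 XOR 25 = 28 ≥ 5 — no move.
  30: 30 XOR 25 = 7 < 30 — winning move (to 7).
  11: 11 XOR 25 = 18 ≥ 11 — no move.
  8: 8 XOR 25 = 17 ≥ 8 — no move.
  1: 1 XOR 25 = 24 ≥ 1 — no move.
That gives 1 winning move.

1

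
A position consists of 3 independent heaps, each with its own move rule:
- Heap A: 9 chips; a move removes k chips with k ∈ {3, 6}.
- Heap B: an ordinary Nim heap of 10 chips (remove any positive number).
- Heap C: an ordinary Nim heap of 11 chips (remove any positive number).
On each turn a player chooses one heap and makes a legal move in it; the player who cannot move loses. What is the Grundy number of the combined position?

1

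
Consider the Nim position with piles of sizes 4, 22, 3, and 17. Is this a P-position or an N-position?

Nim-sum: 4 ⊕ 22 ⊕ 3 ⊕ 17 = 0.
The nim-sum is 0, so this is a P-position: the player to move is in a losing position under optimal play.

P-position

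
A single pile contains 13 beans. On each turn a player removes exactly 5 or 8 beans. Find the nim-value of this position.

Grundy values for subtraction set {5, 8}:
g(0) = mex{} = 0
g(1) = mex{} = 0
g(2) = mex{} = 0
g(3) = mex{} = 0
g(4) = mex{} = 0
g(5) = mex{0} = 1
g(6) = mex{0} = 1
g(7) = mex{0} = 1
g(8) = mex{0} = 1
g(9) = mex{0} = 1
g(10) = mex{0,1} = 2
g(11) = mex{0,1} = 2
g(12) = mex{0,1} = 2
g(13) = mex{1} = 0
So g(13) = 0.

0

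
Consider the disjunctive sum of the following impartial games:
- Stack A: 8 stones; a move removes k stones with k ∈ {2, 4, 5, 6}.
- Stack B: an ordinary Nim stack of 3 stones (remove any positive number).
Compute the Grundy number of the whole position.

Grundy values for stack A (subtraction set {2, 4, 5, 6}):
k:     0  1  2  3  4  5  6  7  8
g(k):  0  0  1  1  2  2  3  3  0
So g(8) = 0.
Stack B is a plain Nim stack of size 3, so its Grundy value is 3.
By the Sprague-Grundy theorem, the Grundy value of a sum of independent games is the XOR of the component values.
Combined value = 0 ⊕ 3 = 3.

3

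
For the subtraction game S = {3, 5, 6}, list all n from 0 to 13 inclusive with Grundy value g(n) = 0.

0, 1, 2, 9, 10, 11

Compute g(0), g(1), … for moves {3, 5, 6}:
g(0) = mex{} = 0
g(1) = mex{} = 0
g(2) = mex{} = 0
g(3) = mex{0} = 1
g(4) = mex{0} = 1
g(5) = mex{0} = 1
g(6) = mex{0,1} = 2
g(7) = mex{0,1} = 2
g(8) = mex{0,1} = 2
g(9) = mex{1,2} = 0
g(10) = mex{1,2} = 0
g(11) = mex{1,2} = 0
g(12) = mex{0,2} = 1
g(13) = mex{0,2} = 1
The P-positions (g = 0) in 0..13 are 0, 1, 2, 9, 10, 11.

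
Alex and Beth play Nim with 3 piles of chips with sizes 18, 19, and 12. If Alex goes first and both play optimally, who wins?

Alex wins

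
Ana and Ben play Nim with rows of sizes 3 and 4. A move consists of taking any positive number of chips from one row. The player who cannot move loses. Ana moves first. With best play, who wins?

Nim-sum: 3 ^ 4 = 7.
The nim-sum is 7 ≠ 0, so this is an N-position: the player to move can win; Ana has a winning move.

Ana wins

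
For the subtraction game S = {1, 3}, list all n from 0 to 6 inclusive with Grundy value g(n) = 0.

0, 2, 4, 6

Build the Grundy sequence with g(k) = mex{g(k−s) : s ∈ {1, 3}, s ≤ k}:
g(0) = mex{} = 0
g(1) = mex{0} = 1
g(2) = mex{1} = 0
g(3) = mex{0} = 1
g(4) = mex{1} = 0
g(5) = mex{0} = 1
g(6) = mex{1} = 0
The P-positions (g = 0) in 0..6 are 0, 2, 4, 6.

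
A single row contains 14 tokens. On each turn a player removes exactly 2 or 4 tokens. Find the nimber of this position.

Compute g(0), g(1), … for moves {2, 4}:
k:     0  1  2  3  4  5  6  7  8  9 10 11 12 13 14
g(k):  0  0  1  1  2  2  0  0  1  1  2  2  0  0  1
So g(14) = 1.

1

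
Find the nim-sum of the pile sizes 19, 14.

Bitwise XOR of the heap sizes:
  10011  (19)
  01110  (14)
  -----
  11101  (29)

29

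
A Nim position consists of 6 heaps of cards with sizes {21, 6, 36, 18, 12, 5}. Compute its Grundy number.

44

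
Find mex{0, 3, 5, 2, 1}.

4

The values 0, 1, 2, 3 are all present; 4 is the first non-negative integer missing from the set.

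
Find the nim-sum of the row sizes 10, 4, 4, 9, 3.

Nim-sum: 10 ^ 4 ^ 4 ^ 9 ^ 3 = 0.

0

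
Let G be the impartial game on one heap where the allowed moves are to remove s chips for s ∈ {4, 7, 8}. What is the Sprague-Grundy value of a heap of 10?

2

Compute g(0), g(1), … for moves {4, 7, 8}:
k:     0  1  2  3  4  5  6  7  8  9 10
g(k):  0  0  0  0  1  1  1  1  2  2  2
So g(10) = 2.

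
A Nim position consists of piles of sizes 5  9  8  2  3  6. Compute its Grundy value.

Nim-sum: 5 XOR 9 XOR 8 XOR 2 XOR 3 XOR 6 = 3.

3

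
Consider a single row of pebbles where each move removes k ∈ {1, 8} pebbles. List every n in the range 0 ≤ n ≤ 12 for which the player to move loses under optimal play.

0, 2, 4, 6, 9, 11

Build the Grundy sequence with g(k) = mex{g(k−s) : s ∈ {1, 8}, s ≤ k}:
k:     0  1  2  3  4  5  6  7  8  9 10 11 12
g(k):  0  1  0  1  0  1  0  1  2  0  1  0  1
The P-positions (g = 0) in 0..12 are 0, 2, 4, 6, 9, 11.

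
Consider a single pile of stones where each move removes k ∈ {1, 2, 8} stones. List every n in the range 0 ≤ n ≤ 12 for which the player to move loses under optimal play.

0, 3, 6, 9, 12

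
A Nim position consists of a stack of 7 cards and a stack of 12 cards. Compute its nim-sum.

Write each in binary and XOR column by column:
  0111  (7)
  1100  (12)
  ----
  1011  (11)

11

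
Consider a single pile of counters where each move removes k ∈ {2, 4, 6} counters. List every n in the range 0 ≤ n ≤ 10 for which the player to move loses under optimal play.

0, 1, 8, 9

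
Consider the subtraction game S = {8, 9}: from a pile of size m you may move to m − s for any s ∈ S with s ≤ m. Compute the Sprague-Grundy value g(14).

1

Grundy values for subtraction set {8, 9}:
k:     0  1  2  3  4  5  6  7  8  9 10 11 12 13 14
g(k):  0  0  0  0  0  0  0  0  1  1  1  1  1  1  1
So g(14) = 1.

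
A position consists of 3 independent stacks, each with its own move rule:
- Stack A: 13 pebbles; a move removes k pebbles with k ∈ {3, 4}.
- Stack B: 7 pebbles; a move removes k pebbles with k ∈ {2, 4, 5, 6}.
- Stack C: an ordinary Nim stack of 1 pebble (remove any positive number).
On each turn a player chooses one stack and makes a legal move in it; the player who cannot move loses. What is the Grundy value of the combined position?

0

Build the Grundy sequence for stack A with g(k) = mex{g(k−s) : s ∈ {3, 4}, s ≤ k}:
k:     0  1  2  3  4  5  6  7  8  9 10 11 12 13
g(k):  0  0  0  1  1  1  2  0  0  0  1  1  1  2
So g(13) = 2.
Build the Grundy sequence for stack B with g(k) = mex{g(k−s) : s ∈ {2, 4, 5, 6}, s ≤ k}:
k:     0  1  2  3  4  5  6  7
g(k):  0  0  1  1  2  2  3  3
So g(7) = 3.
Stack C is a plain Nim stack of size 1, so its Grundy value is 1.
By the Sprague-Grundy theorem, the Grundy value of a sum of independent games is the XOR of the component values.
Combined value = 2 XOR 3 XOR 1 = 0.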